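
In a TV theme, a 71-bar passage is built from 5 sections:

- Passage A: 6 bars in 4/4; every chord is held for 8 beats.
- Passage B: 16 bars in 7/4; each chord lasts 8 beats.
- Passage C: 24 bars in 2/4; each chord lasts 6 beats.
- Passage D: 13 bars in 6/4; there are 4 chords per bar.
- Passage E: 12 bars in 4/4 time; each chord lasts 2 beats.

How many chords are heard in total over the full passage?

A: 6·4 = 24 beats, 24/8 = 3 chords.
B: 16·7 = 112 beats, 112/8 = 14 chords.
C: 24·2 = 48 beats, 48/6 = 8 chords.
D: 13·6 = 78 beats, 78/1.5 = 52 chords.
E: 12·4 = 48 beats, 48/2 = 24 chords.
Total: 3 + 14 + 8 + 52 + 24 = 101.

101 chords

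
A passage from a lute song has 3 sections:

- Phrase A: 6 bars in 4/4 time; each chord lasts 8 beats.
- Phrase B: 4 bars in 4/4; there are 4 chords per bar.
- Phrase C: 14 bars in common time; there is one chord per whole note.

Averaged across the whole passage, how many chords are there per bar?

A: 6 × 4 = 24 beats ÷ 8 = 3 chords.
B: 4 × 4 = 16 beats ÷ 1 = 16 chords.
C: 14 × 4 = 56 beats ÷ 4 = 14 chords.
Overall: 33 chords over 24 bars → 33/24 = 1.375 chords per bar.

1.375 chords per bar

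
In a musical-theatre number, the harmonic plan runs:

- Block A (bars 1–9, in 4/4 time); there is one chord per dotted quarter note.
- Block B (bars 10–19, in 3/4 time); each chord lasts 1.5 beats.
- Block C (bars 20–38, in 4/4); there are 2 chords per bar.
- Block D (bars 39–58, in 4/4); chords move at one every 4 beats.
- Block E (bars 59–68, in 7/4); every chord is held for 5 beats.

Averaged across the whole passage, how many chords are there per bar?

29/17 chords per bar

A: 9 bars of 4 beats is 36 beats; at 1.5 beats each that's 24 chords.
B: 10 bars of 3 beats is 30 beats; at 1.5 beats each that's 20 chords.
C: 19 bars of 4 beats is 76 beats; at 2 beats each that's 38 chords.
D: 20 bars of 4 beats is 80 beats; at 4 beats each that's 20 chords.
E: 10 bars of 7 beats is 70 beats; at 5 beats each that's 14 chords.
Overall: 116 chords over 68 bars → 116/68 = 29/17 chords per bar.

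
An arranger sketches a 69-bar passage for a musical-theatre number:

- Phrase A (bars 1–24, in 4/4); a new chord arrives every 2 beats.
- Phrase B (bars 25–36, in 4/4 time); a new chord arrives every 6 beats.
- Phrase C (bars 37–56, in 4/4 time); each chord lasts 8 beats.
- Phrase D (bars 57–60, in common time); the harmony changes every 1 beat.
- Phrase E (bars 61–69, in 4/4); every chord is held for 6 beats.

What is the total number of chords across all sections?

88 chords

A has 96 beats and chords last 2 each, so 48 chords.
B has 48 beats and chords last 6 each, so 8 chords.
C has 80 beats and chords last 8 each, so 10 chords.
D has 16 beats and chords last 1 each, so 16 chords.
E has 36 beats and chords last 6 each, so 6 chords.
Total: 48 + 8 + 10 + 16 + 6 = 88.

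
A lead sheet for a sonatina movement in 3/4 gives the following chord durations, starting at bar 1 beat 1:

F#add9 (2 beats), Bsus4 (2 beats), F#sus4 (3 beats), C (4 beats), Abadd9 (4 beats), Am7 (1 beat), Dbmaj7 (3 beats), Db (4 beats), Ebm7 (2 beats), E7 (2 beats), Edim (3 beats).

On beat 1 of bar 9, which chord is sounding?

Ebm7

Beat 1 of bar 9 is beat (9−1)×3 + 1 = 25 overall.
Running totals: F#add9 ends at 2, Bsus4 ends at 4, F#sus4 ends at 7, C ends at 11, Abadd9 ends at 15, Am7 ends at 16, Dbmaj7 ends at 19, Db ends at 23, Ebm7 ends at 25.
Beat 25 falls within Ebm7.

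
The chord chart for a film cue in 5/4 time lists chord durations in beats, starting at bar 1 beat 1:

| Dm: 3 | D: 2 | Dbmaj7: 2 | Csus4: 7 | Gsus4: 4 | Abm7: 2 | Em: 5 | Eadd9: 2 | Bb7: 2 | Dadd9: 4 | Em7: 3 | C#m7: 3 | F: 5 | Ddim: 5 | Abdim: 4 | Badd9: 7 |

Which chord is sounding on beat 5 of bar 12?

Badd9

Beat 5 of bar 12 is beat (12−1)×5 + 5 = 60 overall.
Running totals: Dm ends at 3, D ends at 5, Dbmaj7 ends at 7, Csus4 ends at 14, Gsus4 ends at 18, Abm7 ends at 20, Em ends at 25, Eadd9 ends at 27, Bb7 ends at 29, Dadd9 ends at 33, Em7 ends at 36, C#m7 ends at 39, F ends at 44, Ddim ends at 49, Abdim ends at 53, Badd9 ends at 60.
Beat 60 falls within Badd9.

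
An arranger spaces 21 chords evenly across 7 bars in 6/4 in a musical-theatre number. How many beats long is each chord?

7 bars × 6 beats/bar = 42 beats total.
42 beats ÷ 21 chords = 2 beats per chord.
(That is a half note.)

2 beats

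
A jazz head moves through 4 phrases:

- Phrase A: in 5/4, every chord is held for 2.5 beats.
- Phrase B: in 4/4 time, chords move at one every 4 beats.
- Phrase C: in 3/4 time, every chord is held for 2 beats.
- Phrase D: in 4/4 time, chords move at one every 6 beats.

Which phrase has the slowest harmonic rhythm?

Phrase D

A: each chord is 2.5 beats in 5/4, so 2 per bar.
B: each chord is 4 beats in 4/4, so 1 per bar.
C: each chord is 2 beats in 3/4, so 1.5 per bar.
D: each chord is 6 beats in 4/4, so 2/3 per bar.
Slowest is D at 2/3 chords/bar.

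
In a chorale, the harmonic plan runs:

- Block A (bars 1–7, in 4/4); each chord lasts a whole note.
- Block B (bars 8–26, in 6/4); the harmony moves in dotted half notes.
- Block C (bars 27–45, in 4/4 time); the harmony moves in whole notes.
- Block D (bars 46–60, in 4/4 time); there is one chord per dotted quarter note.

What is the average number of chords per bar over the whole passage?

26/15 chords per bar

A: 7 × 4 = 28 beats ÷ 4 = 7 chords.
B: 19 × 6 = 114 beats ÷ 3 = 38 chords.
C: 19 × 4 = 76 beats ÷ 4 = 19 chords.
D: 15 × 4 = 60 beats ÷ 1.5 = 40 chords.
Overall: 104 chords over 60 bars → 104/60 = 26/15 chords per bar.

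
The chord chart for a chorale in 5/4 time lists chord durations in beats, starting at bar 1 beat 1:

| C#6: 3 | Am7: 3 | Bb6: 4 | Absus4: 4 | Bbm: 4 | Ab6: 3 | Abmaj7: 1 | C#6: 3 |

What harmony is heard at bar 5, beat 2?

Beat 2 of bar 5 is beat (5−1)×5 + 2 = 22 overall.
Running totals: C#6 ends at 3, Am7 ends at 6, Bb6 ends at 10, Absus4 ends at 14, Bbm ends at 18, Ab6 ends at 21, Abmaj7 ends at 22.
Beat 22 falls within Abmaj7.

Abmaj7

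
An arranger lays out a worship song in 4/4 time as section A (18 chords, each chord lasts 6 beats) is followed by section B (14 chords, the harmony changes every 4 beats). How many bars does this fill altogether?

A: 18 × 6 = 108 beats = 27 bars.
B: 14 × 4 = 56 beats = 14 bars.
Total: 27 + 14 = 41 bars.

41 bars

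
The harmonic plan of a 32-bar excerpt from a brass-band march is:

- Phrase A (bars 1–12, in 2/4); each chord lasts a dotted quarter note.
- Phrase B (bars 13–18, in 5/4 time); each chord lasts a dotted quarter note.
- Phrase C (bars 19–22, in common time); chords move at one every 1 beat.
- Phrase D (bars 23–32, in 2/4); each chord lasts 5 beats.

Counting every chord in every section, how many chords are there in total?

56 chords

A: 12·2 = 24 beats, 24/1.5 = 16 chords.
B: 6·5 = 30 beats, 30/1.5 = 20 chords.
C: 4·4 = 16 beats, 16/1 = 16 chords.
D: 10·2 = 20 beats, 20/5 = 4 chords.
Total: 16 + 20 + 16 + 4 = 56.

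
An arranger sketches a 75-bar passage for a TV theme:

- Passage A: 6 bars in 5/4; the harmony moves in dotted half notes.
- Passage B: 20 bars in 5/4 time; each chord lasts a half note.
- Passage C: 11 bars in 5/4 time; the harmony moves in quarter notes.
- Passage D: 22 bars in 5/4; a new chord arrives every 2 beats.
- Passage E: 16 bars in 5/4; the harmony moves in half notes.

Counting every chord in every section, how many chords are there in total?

210 chords

A has 30 beats and chords last 3 each, so 10 chords.
B has 100 beats and chords last 2 each, so 50 chords.
C has 55 beats and chords last 1 each, so 55 chords.
D has 110 beats and chords last 2 each, so 55 chords.
E has 80 beats and chords last 2 each, so 40 chords.
Total: 10 + 50 + 55 + 55 + 40 = 210.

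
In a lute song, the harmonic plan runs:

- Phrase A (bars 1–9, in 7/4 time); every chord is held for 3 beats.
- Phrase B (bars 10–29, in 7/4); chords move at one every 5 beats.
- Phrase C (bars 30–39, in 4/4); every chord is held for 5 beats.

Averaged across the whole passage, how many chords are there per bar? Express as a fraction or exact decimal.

19/13 chords per bar

A: 9 × 7 = 63 beats ÷ 3 = 21 chords.
B: 20 × 7 = 140 beats ÷ 5 = 28 chords.
C: 10 × 4 = 40 beats ÷ 5 = 8 chords.
Overall: 57 chords over 39 bars → 57/39 = 19/13 chords per bar.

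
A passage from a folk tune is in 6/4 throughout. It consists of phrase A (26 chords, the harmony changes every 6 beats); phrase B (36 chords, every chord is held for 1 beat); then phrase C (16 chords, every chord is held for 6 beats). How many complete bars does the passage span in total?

48 bars

A: 26 × 6 = 156 beats = 26 bars.
B: 36 × 1 = 36 beats = 6 bars.
C: 16 × 6 = 96 beats = 16 bars.
Total: 26 + 6 + 16 = 48 bars.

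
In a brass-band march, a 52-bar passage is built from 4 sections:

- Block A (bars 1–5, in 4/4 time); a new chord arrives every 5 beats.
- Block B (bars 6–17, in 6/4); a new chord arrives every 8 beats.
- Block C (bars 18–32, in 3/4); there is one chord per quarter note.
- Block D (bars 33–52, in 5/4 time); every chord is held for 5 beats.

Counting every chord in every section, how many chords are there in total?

78 chords

A: 5 bars × 4 beats = 20 beats; 5 beats/chord → 4 chords.
B: 12 bars × 6 beats = 72 beats; 8 beats/chord → 9 chords.
C: 15 bars × 3 beats = 45 beats; 1 beat/chord → 45 chords.
D: 20 bars × 5 beats = 100 beats; 5 beats/chord → 20 chords.
Total: 4 + 9 + 45 + 20 = 78.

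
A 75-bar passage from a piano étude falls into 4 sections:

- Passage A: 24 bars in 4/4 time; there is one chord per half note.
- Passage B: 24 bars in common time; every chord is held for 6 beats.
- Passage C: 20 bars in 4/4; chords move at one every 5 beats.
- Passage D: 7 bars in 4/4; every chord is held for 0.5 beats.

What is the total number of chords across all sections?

136 chords

A: 24 bars × 4 beats = 96 beats; 2 beats/chord → 48 chords.
B: 24 bars × 4 beats = 96 beats; 6 beats/chord → 16 chords.
C: 20 bars × 4 beats = 80 beats; 5 beats/chord → 16 chords.
D: 7 bars × 4 beats = 28 beats; 0.5 beats/chord → 56 chords.
Total: 48 + 16 + 16 + 56 = 136.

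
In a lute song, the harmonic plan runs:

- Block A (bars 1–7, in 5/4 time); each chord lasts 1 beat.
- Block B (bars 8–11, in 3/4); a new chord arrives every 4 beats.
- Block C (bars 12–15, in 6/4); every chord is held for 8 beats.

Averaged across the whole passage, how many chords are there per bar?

A: 7 × 5 = 35 beats ÷ 1 = 35 chords.
B: 4 × 3 = 12 beats ÷ 4 = 3 chords.
C: 4 × 6 = 24 beats ÷ 8 = 3 chords.
Overall: 41 chords over 15 bars → 41/15 = 41/15 chords per bar.

41/15 chords per bar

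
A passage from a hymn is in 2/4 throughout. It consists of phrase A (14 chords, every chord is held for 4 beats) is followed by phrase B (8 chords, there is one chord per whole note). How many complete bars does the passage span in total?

A: 14 × 4 = 56 beats = 28 bars.
B: 8 × 4 = 32 beats = 16 bars.
Total: 28 + 16 = 44 bars.

44 bars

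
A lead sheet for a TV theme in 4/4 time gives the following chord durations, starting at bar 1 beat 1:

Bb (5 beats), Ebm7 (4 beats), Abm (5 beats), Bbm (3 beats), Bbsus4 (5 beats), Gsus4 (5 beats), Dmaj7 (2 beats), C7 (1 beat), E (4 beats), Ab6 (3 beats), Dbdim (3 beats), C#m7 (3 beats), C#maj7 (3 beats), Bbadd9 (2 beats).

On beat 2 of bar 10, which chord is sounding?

Beat 2 of bar 10 is beat (10−1)×4 + 2 = 38 overall.
Running totals: Bb ends at 5, Ebm7 ends at 9, Abm ends at 14, Bbm ends at 17, Bbsus4 ends at 22, Gsus4 ends at 27, Dmaj7 ends at 29, C7 ends at 30, E ends at 34, Ab6 ends at 37, Dbdim ends at 40.
Beat 38 falls within Dbdim.

Dbdim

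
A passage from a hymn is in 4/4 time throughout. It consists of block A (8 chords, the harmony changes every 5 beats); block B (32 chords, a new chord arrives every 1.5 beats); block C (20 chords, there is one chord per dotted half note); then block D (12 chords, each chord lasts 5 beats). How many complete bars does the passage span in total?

A: 8 × 5 = 40 beats = 10 bars.
B: 32 × 1.5 = 48 beats = 12 bars.
C: 20 × 3 = 60 beats = 15 bars.
D: 12 × 5 = 60 beats = 15 bars.
Total: 10 + 12 + 15 + 15 = 52 bars.

52 bars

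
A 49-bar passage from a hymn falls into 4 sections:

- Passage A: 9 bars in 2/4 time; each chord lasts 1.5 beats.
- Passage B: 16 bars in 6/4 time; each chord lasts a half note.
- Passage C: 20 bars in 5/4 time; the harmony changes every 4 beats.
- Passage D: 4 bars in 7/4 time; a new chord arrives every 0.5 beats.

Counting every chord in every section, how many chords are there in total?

141 chords

A has 18 beats and chords last 1.5 each, so 12 chords.
B has 96 beats and chords last 2 each, so 48 chords.
C has 100 beats and chords last 4 each, so 25 chords.
D has 28 beats and chords last 0.5 each, so 56 chords.
Total: 12 + 48 + 25 + 56 = 141.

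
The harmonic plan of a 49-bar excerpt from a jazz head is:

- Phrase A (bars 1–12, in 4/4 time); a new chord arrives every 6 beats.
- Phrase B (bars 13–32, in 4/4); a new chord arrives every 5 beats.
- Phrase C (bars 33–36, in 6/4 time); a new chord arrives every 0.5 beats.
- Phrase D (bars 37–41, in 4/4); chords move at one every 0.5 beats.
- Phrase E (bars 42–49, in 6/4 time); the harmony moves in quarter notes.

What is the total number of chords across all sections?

160 chords

A: 12 bars × 4 beats = 48 beats; 6 beats/chord → 8 chords.
B: 20 bars × 4 beats = 80 beats; 5 beats/chord → 16 chords.
C: 4 bars × 6 beats = 24 beats; 0.5 beats/chord → 48 chords.
D: 5 bars × 4 beats = 20 beats; 0.5 beats/chord → 40 chords.
E: 8 bars × 6 beats = 48 beats; 1 beat/chord → 48 chords.
Total: 8 + 16 + 48 + 40 + 48 = 160.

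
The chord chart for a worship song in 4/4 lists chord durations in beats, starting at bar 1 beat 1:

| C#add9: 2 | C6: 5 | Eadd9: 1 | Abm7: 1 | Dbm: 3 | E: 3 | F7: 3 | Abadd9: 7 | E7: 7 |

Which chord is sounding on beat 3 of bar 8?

Beat 3 of bar 8 is beat (8−1)×4 + 3 = 31 overall.
Running totals: C#add9 ends at 2, C6 ends at 7, Eadd9 ends at 8, Abm7 ends at 9, Dbm ends at 12, E ends at 15, F7 ends at 18, Abadd9 ends at 25, E7 ends at 32.
Beat 31 falls within E7.

E7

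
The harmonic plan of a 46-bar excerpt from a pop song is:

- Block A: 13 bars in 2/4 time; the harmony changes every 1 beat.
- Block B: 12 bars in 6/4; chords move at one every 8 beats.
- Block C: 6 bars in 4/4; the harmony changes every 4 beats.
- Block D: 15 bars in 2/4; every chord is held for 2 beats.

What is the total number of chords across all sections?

A: 13 bars × 2 beats = 26 beats; 1 beat/chord → 26 chords.
B: 12 bars × 6 beats = 72 beats; 8 beats/chord → 9 chords.
C: 6 bars × 4 beats = 24 beats; 4 beats/chord → 6 chords.
D: 15 bars × 2 beats = 30 beats; 2 beats/chord → 15 chords.
Total: 26 + 9 + 6 + 15 = 56.

56 chords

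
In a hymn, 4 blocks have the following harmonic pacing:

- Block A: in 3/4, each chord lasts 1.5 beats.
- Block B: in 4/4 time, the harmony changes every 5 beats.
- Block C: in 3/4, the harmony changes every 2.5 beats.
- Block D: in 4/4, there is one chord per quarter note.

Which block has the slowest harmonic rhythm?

A: 3/1.5 = 2 chords/bar.
B: 4/5 = 0.8 chords/bar.
C: 3/2.5 = 1.2 chords/bar.
D: 4/1 = 4 chords/bar.
Slowest is B at 0.8 chords/bar.

Block B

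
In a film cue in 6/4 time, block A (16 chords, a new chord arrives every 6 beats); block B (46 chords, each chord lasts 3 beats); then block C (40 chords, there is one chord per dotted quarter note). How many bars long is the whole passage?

49 bars

A: 16 × 6 = 96 beats = 16 bars.
B: 46 × 3 = 138 beats = 23 bars.
C: 40 × 1.5 = 60 beats = 10 bars.
Total: 16 + 23 + 10 = 49 bars.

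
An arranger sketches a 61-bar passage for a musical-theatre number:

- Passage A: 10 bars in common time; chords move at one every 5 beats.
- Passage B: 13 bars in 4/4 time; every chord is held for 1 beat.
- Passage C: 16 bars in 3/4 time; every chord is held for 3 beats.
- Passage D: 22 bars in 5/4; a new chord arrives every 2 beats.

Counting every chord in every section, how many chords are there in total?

A: 10 bars × 4 beats = 40 beats; 5 beats/chord → 8 chords.
B: 13 bars × 4 beats = 52 beats; 1 beat/chord → 52 chords.
C: 16 bars × 3 beats = 48 beats; 3 beats/chord → 16 chords.
D: 22 bars × 5 beats = 110 beats; 2 beats/chord → 55 chords.
Total: 8 + 52 + 16 + 55 = 131.

131 chords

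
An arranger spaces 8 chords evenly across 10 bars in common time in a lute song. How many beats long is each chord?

5 beats

10 bars × 4 beats/bar = 40 beats total.
40 beats ÷ 8 chords = 5 beats per chord.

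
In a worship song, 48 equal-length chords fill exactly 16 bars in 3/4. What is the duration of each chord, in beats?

16 bars × 3 beats/bar = 48 beats total.
48 beats ÷ 48 chords = 1 beats per chord.
(That is a quarter note.)

1 beat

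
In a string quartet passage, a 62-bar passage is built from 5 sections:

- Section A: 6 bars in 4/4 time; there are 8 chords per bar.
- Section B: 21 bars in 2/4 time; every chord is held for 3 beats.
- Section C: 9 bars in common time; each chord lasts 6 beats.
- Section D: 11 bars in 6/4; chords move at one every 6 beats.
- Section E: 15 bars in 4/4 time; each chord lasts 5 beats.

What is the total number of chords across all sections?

91 chords

A: 6·4 = 24 beats, 24/0.5 = 48 chords.
B: 21·2 = 42 beats, 42/3 = 14 chords.
C: 9·4 = 36 beats, 36/6 = 6 chords.
D: 11·6 = 66 beats, 66/6 = 11 chords.
E: 15·4 = 60 beats, 60/5 = 12 chords.
Total: 48 + 14 + 6 + 11 + 12 = 91.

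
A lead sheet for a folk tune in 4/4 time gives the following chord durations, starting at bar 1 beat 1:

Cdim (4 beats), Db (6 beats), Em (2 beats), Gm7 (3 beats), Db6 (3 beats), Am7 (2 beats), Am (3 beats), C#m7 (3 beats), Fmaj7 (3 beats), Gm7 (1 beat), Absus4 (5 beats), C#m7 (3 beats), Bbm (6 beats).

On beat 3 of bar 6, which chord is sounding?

Beat 3 of bar 6 is beat (6−1)×4 + 3 = 23 overall.
Running totals: Cdim ends at 4, Db ends at 10, Em ends at 12, Gm7 ends at 15, Db6 ends at 18, Am7 ends at 20, Am ends at 23.
Beat 23 falls within Am.

Am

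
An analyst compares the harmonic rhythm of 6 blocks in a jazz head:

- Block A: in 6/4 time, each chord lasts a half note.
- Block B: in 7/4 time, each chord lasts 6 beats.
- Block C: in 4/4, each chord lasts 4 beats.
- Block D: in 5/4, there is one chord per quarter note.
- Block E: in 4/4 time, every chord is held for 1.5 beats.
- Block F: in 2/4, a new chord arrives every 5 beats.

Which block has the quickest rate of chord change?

A: 6 beats/bar ÷ 2 beats/chord = 3 chords/bar.
B: 7 beats/bar ÷ 6 beats/chord = 7/6 chords/bar.
C: 4 beats/bar ÷ 4 beats/chord = 1 chord/bar.
D: 5 beats/bar ÷ 1 beat/chord = 5 chords/bar.
E: 4 beats/bar ÷ 1.5 beats/chord = 8/3 chords/bar.
F: 2 beats/bar ÷ 5 beats/chord = 0.4 chords/bar.
Fastest is D at 5 chords/bar.

Block D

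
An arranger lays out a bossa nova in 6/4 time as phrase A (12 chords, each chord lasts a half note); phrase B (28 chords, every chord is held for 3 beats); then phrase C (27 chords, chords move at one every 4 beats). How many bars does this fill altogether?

36 bars

A: 12 × 2 = 24 beats = 4 bars.
B: 28 × 3 = 84 beats = 14 bars.
C: 27 × 4 = 108 beats = 18 bars.
Total: 4 + 14 + 18 = 36 bars.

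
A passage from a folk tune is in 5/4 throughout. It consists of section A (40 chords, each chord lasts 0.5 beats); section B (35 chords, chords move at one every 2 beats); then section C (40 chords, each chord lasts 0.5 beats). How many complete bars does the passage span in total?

22 bars

A: 40 × 0.5 = 20 beats = 4 bars.
B: 35 × 2 = 70 beats = 14 bars.
C: 40 × 0.5 = 20 beats = 4 bars.
Total: 4 + 14 + 4 = 22 bars.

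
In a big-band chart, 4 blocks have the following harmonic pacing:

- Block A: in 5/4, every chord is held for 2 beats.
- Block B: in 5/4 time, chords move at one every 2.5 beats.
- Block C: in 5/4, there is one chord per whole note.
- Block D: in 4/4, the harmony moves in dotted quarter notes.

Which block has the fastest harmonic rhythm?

Block D

A: 5/2 = 2.5 chords/bar.
B: 5/2.5 = 2 chords/bar.
C: 5/4 = 1.25 chords/bar.
D: 4/1.5 = 8/3 chords/bar.
Fastest is D at 8/3 chords/bar.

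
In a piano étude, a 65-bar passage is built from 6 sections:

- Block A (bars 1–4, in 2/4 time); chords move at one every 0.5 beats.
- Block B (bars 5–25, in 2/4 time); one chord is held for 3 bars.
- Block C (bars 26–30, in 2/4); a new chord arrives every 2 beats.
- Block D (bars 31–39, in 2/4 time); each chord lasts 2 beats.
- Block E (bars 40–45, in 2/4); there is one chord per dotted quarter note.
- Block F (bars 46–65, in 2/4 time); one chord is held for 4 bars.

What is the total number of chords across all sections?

A: 4·2 = 8 beats, 8/0.5 = 16 chords.
B: 21·2 = 42 beats, 42/6 = 7 chords.
C: 5·2 = 10 beats, 10/2 = 5 chords.
D: 9·2 = 18 beats, 18/2 = 9 chords.
E: 6·2 = 12 beats, 12/1.5 = 8 chords.
F: 20·2 = 40 beats, 40/8 = 5 chords.
Total: 16 + 7 + 5 + 9 + 8 + 5 = 50.

50 chords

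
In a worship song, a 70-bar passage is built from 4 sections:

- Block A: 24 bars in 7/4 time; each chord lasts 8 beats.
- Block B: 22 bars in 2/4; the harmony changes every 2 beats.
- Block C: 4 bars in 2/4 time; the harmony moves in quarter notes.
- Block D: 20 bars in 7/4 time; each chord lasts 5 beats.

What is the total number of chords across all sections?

79 chords

A: 24·7 = 168 beats, 168/8 = 21 chords.
B: 22·2 = 44 beats, 44/2 = 22 chords.
C: 4·2 = 8 beats, 8/1 = 8 chords.
D: 20·7 = 140 beats, 140/5 = 28 chords.
Total: 21 + 22 + 8 + 28 = 79.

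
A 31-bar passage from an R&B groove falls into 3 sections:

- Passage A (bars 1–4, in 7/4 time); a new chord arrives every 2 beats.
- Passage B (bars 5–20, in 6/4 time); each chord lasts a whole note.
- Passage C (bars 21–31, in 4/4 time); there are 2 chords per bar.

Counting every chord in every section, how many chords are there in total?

A: 4·7 = 28 beats, 28/2 = 14 chords.
B: 16·6 = 96 beats, 96/4 = 24 chords.
C: 11·4 = 44 beats, 44/2 = 22 chords.
Total: 14 + 24 + 22 = 60.

60 chords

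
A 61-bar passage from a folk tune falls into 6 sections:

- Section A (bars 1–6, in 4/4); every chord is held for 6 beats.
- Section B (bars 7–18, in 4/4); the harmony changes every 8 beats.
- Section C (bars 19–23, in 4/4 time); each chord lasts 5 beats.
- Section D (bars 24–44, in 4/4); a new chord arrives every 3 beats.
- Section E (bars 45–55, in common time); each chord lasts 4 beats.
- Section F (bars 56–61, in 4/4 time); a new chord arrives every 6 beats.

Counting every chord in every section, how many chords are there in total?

A has 24 beats and chords last 6 each, so 4 chords.
B has 48 beats and chords last 8 each, so 6 chords.
C has 20 beats and chords last 5 each, so 4 chords.
D has 84 beats and chords last 3 each, so 28 chords.
E has 44 beats and chords last 4 each, so 11 chords.
F has 24 beats and chords last 6 each, so 4 chords.
Total: 4 + 6 + 4 + 28 + 11 + 4 = 57.

57 chords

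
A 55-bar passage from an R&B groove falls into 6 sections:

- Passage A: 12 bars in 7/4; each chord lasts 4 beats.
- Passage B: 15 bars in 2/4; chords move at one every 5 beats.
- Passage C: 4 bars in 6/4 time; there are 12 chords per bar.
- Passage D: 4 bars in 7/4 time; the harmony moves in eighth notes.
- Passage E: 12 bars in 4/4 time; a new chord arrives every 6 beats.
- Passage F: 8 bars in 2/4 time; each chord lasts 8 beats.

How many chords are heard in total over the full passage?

A: 12 bars × 7 beats = 84 beats; 4 beats/chord → 21 chords.
B: 15 bars × 2 beats = 30 beats; 5 beats/chord → 6 chords.
C: 4 bars × 6 beats = 24 beats; 0.5 beats/chord → 48 chords.
D: 4 bars × 7 beats = 28 beats; 0.5 beats/chord → 56 chords.
E: 12 bars × 4 beats = 48 beats; 6 beats/chord → 8 chords.
F: 8 bars × 2 beats = 16 beats; 8 beats/chord → 2 chords.
Total: 21 + 6 + 48 + 56 + 8 + 2 = 141.

141 chords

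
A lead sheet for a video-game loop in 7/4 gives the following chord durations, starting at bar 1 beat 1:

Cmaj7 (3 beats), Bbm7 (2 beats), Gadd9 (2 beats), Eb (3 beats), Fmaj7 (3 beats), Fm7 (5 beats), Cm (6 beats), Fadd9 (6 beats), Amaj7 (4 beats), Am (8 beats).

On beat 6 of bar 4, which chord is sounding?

Fadd9

Beat 6 of bar 4 is beat (4−1)×7 + 6 = 27 overall.
Running totals: Cmaj7 ends at 3, Bbm7 ends at 5, Gadd9 ends at 7, Eb ends at 10, Fmaj7 ends at 13, Fm7 ends at 18, Cm ends at 24, Fadd9 ends at 30.
Beat 27 falls within Fadd9.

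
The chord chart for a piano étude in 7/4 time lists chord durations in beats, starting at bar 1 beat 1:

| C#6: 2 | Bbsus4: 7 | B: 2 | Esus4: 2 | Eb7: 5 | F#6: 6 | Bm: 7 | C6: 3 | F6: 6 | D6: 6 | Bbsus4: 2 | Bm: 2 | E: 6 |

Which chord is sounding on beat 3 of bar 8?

Beat 3 of bar 8 is beat (8−1)×7 + 3 = 52 overall.
Running totals: C#6 ends at 2, Bbsus4 ends at 9, B ends at 11, Esus4 ends at 13, Eb7 ends at 18, F#6 ends at 24, Bm ends at 31, C6 ends at 34, F6 ends at 40, D6 ends at 46, Bbsus4 ends at 48, Bm ends at 50, E ends at 56.
Beat 52 falls within E.

E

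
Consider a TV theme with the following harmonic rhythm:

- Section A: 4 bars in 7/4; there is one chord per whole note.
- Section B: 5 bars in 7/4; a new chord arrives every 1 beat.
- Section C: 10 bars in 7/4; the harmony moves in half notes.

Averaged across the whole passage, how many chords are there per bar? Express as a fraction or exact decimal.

A: 4 bars of 7 beats is 28 beats; at 4 beats each that's 7 chords.
B: 5 bars of 7 beats is 35 beats; at 1 beat each that's 35 chords.
C: 10 bars of 7 beats is 70 beats; at 2 beats each that's 35 chords.
Overall: 77 chords over 19 bars → 77/19 = 77/19 chords per bar.

77/19 chords per bar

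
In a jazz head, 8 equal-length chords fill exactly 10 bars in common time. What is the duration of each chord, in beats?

10 bars × 4 beats/bar = 40 beats total.
40 beats ÷ 8 chords = 5 beats per chord.

5 beats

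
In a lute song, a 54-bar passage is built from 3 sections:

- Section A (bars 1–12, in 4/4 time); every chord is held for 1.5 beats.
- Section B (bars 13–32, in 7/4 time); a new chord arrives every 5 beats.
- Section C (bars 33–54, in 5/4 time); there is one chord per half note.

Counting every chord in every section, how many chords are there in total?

A: 12 bars × 4 beats = 48 beats; 1.5 beats/chord → 32 chords.
B: 20 bars × 7 beats = 140 beats; 5 beats/chord → 28 chords.
C: 22 bars × 5 beats = 110 beats; 2 beats/chord → 55 chords.
Total: 32 + 28 + 55 = 115.

115 chords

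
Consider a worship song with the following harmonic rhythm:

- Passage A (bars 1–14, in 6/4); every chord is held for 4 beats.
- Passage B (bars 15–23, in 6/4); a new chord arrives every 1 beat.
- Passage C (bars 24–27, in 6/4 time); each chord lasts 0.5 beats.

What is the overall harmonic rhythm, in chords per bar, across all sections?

A: 14 bars of 6 beats is 84 beats; at 4 beats each that's 21 chords.
B: 9 bars of 6 beats is 54 beats; at 1 beat each that's 54 chords.
C: 4 bars of 6 beats is 24 beats; at 0.5 beats each that's 48 chords.
Overall: 123 chords over 27 bars → 123/27 = 41/9 chords per bar.

41/9 chords per bar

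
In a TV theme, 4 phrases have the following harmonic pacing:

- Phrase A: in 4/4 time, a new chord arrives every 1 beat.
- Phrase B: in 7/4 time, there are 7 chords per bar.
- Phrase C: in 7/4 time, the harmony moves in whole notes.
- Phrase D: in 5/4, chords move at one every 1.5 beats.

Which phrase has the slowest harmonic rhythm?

A: 4 beats/bar ÷ 1 beat/chord = 4 chords/bar.
B: 7 beats/bar ÷ 1 beat/chord = 7 chords/bar.
C: 7 beats/bar ÷ 4 beats/chord = 1.75 chords/bar.
D: 5 beats/bar ÷ 1.5 beats/chord = 10/3 chords/bar.
Slowest is C at 1.75 chords/bar.

Phrase C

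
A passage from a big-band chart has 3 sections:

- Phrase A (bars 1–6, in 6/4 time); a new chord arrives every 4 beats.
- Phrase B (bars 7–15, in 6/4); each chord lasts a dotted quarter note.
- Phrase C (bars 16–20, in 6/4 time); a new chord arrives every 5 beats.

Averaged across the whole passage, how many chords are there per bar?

A: 6 × 6 = 36 beats ÷ 4 = 9 chords.
B: 9 × 6 = 54 beats ÷ 1.5 = 36 chords.
C: 5 × 6 = 30 beats ÷ 5 = 6 chords.
Overall: 51 chords over 20 bars → 51/20 = 2.55 chords per bar.

2.55 chords per bar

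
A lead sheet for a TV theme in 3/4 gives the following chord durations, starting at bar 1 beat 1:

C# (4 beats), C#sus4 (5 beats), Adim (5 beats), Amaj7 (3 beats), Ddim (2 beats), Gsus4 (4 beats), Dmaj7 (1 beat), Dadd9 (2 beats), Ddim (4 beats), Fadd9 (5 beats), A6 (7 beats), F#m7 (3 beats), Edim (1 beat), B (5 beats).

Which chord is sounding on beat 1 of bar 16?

Beat 1 of bar 16 is beat (16−1)×3 + 1 = 46 overall.
Running totals: C# ends at 4, C#sus4 ends at 9, Adim ends at 14, Amaj7 ends at 17, Ddim ends at 19, Gsus4 ends at 23, Dmaj7 ends at 24, Dadd9 ends at 26, Ddim ends at 30, Fadd9 ends at 35, A6 ends at 42, F#m7 ends at 45, Edim ends at 46.
Beat 46 falls within Edim.

Edim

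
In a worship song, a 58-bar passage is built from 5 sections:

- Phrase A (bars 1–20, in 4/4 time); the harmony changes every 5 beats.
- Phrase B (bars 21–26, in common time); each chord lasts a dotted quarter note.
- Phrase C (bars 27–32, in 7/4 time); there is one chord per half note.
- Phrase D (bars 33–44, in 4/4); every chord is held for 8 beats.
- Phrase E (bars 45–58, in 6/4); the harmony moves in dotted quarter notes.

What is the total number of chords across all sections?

A: 20 bars × 4 beats = 80 beats; 5 beats/chord → 16 chords.
B: 6 bars × 4 beats = 24 beats; 1.5 beats/chord → 16 chords.
C: 6 bars × 7 beats = 42 beats; 2 beats/chord → 21 chords.
D: 12 bars × 4 beats = 48 beats; 8 beats/chord → 6 chords.
E: 14 bars × 6 beats = 84 beats; 1.5 beats/chord → 56 chords.
Total: 16 + 16 + 21 + 6 + 56 = 115.

115 chords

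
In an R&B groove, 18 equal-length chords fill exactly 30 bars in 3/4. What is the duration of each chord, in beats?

30 bars × 3 beats/bar = 90 beats total.
90 beats ÷ 18 chords = 5 beats per chord.

5 beats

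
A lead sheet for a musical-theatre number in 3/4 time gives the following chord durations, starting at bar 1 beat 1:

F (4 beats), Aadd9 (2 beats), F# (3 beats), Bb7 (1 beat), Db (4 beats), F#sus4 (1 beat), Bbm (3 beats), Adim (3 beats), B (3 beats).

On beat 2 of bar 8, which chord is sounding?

Beat 2 of bar 8 is beat (8−1)×3 + 2 = 23 overall.
Running totals: F ends at 4, Aadd9 ends at 6, F# ends at 9, Bb7 ends at 10, Db ends at 14, F#sus4 ends at 15, Bbm ends at 18, Adim ends at 21, B ends at 24.
Beat 23 falls within B.

B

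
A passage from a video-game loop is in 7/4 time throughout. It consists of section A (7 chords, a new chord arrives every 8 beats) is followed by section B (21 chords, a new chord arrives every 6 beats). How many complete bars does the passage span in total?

A: 7 × 8 = 56 beats = 8 bars.
B: 21 × 6 = 126 beats = 18 bars.
Total: 8 + 18 = 26 bars.

26 bars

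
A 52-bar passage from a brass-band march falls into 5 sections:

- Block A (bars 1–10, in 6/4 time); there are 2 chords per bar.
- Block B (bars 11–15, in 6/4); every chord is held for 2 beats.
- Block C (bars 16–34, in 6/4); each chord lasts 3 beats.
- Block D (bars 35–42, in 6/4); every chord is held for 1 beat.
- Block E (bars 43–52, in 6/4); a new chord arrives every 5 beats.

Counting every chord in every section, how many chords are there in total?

A: 10·6 = 60 beats, 60/3 = 20 chords.
B: 5·6 = 30 beats, 30/2 = 15 chords.
C: 19·6 = 114 beats, 114/3 = 38 chords.
D: 8·6 = 48 beats, 48/1 = 48 chords.
E: 10·6 = 60 beats, 60/5 = 12 chords.
Total: 20 + 15 + 38 + 48 + 12 = 133.

133 chords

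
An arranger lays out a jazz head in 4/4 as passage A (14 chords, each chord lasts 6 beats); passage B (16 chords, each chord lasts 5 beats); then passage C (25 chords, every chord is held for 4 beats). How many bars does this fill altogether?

A: 14 × 6 = 84 beats = 21 bars.
B: 16 × 5 = 80 beats = 20 bars.
C: 25 × 4 = 100 beats = 25 bars.
Total: 21 + 20 + 25 = 66 bars.

66 bars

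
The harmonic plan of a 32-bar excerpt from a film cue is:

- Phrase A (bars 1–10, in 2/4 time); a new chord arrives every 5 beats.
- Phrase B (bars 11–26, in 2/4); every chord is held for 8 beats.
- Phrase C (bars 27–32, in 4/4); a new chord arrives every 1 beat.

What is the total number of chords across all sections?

32 chords

A has 20 beats and chords last 5 each, so 4 chords.
B has 32 beats and chords last 8 each, so 4 chords.
C has 24 beats and chords last 1 each, so 24 chords.
Total: 4 + 4 + 24 = 32.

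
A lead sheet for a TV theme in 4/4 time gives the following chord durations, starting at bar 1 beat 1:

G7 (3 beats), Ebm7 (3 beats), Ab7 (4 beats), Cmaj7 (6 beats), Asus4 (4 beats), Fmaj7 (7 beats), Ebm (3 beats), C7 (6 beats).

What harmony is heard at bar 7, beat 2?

Fmaj7

Beat 2 of bar 7 is beat (7−1)×4 + 2 = 26 overall.
Running totals: G7 ends at 3, Ebm7 ends at 6, Ab7 ends at 10, Cmaj7 ends at 16, Asus4 ends at 20, Fmaj7 ends at 27.
Beat 26 falls within Fmaj7.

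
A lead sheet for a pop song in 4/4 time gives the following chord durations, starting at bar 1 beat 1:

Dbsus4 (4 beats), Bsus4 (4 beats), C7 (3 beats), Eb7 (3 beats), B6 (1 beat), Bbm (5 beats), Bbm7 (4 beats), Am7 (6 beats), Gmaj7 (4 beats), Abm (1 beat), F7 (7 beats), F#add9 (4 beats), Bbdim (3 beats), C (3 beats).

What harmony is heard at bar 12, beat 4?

Bbdim

Beat 4 of bar 12 is beat (12−1)×4 + 4 = 48 overall.
Running totals: Dbsus4 ends at 4, Bsus4 ends at 8, C7 ends at 11, Eb7 ends at 14, B6 ends at 15, Bbm ends at 20, Bbm7 ends at 24, Am7 ends at 30, Gmaj7 ends at 34, Abm ends at 35, F7 ends at 42, F#add9 ends at 46, Bbdim ends at 49.
Beat 48 falls within Bbdim.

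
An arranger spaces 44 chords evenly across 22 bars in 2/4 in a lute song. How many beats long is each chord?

22 bars × 2 beats/bar = 44 beats total.
44 beats ÷ 44 chords = 1 beats per chord.
(That is a quarter note.)

1 beat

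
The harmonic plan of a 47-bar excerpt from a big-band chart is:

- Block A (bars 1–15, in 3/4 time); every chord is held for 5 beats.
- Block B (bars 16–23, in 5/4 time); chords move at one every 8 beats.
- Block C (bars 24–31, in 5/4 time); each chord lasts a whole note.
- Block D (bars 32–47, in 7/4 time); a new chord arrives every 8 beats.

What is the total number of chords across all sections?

38 chords

A has 45 beats and chords last 5 each, so 9 chords.
B has 40 beats and chords last 8 each, so 5 chords.
C has 40 beats and chords last 4 each, so 10 chords.
D has 112 beats and chords last 8 each, so 14 chords.
Total: 9 + 5 + 10 + 14 = 38.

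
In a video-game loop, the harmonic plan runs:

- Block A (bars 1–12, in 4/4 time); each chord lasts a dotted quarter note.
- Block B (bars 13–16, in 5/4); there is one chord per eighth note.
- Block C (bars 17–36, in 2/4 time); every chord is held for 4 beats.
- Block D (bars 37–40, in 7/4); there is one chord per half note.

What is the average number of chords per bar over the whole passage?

A: 12 bars of 4 beats is 48 beats; at 1.5 beats each that's 32 chords.
B: 4 bars of 5 beats is 20 beats; at 0.5 beats each that's 40 chords.
C: 20 bars of 2 beats is 40 beats; at 4 beats each that's 10 chords.
D: 4 bars of 7 beats is 28 beats; at 2 beats each that's 14 chords.
Overall: 96 chords over 40 bars → 96/40 = 2.4 chords per bar.

2.4 chords per bar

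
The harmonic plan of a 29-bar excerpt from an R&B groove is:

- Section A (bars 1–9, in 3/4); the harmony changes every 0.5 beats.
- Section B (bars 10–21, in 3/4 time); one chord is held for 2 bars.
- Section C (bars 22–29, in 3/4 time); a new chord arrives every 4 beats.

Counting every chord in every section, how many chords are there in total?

A: 9·3 = 27 beats, 27/0.5 = 54 chords.
B: 12·3 = 36 beats, 36/6 = 6 chords.
C: 8·3 = 24 beats, 24/4 = 6 chords.
Total: 54 + 6 + 6 = 66.

66 chords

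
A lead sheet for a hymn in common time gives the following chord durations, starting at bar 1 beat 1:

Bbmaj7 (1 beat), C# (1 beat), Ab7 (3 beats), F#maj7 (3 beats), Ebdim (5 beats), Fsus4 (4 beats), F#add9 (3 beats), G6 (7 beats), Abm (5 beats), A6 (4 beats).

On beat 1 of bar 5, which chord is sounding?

Beat 1 of bar 5 is beat (5−1)×4 + 1 = 17 overall.
Running totals: Bbmaj7 ends at 1, C# ends at 2, Ab7 ends at 5, F#maj7 ends at 8, Ebdim ends at 13, Fsus4 ends at 17.
Beat 17 falls within Fsus4.

Fsus4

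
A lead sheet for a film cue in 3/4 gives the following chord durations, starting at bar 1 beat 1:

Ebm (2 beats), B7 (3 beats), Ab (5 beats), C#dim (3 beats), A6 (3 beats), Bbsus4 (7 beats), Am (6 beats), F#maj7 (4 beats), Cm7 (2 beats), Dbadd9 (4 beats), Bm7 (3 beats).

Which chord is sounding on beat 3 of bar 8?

Am

Beat 3 of bar 8 is beat (8−1)×3 + 3 = 24 overall.
Running totals: Ebm ends at 2, B7 ends at 5, Ab ends at 10, C#dim ends at 13, A6 ends at 16, Bbsus4 ends at 23, Am ends at 29.
Beat 24 falls within Am.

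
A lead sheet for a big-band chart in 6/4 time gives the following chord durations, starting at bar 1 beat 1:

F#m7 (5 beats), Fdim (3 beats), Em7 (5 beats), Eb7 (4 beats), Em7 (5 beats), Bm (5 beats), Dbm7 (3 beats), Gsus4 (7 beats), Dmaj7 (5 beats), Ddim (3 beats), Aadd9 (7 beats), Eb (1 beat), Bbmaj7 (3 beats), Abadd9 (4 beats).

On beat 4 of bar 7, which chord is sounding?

Dmaj7

Beat 4 of bar 7 is beat (7−1)×6 + 4 = 40 overall.
Running totals: F#m7 ends at 5, Fdim ends at 8, Em7 ends at 13, Eb7 ends at 17, Em7 ends at 22, Bm ends at 27, Dbm7 ends at 30, Gsus4 ends at 37, Dmaj7 ends at 42.
Beat 40 falls within Dmaj7.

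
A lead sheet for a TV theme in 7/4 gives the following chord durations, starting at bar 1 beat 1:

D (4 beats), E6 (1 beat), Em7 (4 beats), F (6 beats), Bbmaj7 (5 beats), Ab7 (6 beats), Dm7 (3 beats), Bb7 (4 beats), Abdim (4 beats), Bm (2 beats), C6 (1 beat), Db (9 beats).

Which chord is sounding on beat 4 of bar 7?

Db

Beat 4 of bar 7 is beat (7−1)×7 + 4 = 46 overall.
Running totals: D ends at 4, E6 ends at 5, Em7 ends at 9, F ends at 15, Bbmaj7 ends at 20, Ab7 ends at 26, Dm7 ends at 29, Bb7 ends at 33, Abdim ends at 37, Bm ends at 39, C6 ends at 40, Db ends at 49.
Beat 46 falls within Db.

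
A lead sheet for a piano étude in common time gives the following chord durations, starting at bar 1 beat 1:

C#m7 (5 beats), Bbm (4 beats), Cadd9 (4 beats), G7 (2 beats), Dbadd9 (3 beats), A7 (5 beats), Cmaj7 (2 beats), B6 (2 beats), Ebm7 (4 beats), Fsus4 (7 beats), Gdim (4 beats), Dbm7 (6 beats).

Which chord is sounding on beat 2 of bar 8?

Ebm7

Beat 2 of bar 8 is beat (8−1)×4 + 2 = 30 overall.
Running totals: C#m7 ends at 5, Bbm ends at 9, Cadd9 ends at 13, G7 ends at 15, Dbadd9 ends at 18, A7 ends at 23, Cmaj7 ends at 25, B6 ends at 27, Ebm7 ends at 31.
Beat 30 falls within Ebm7.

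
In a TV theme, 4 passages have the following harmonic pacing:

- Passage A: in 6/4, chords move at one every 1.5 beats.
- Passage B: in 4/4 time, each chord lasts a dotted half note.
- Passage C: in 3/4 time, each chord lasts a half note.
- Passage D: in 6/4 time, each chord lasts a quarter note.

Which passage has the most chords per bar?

Passage D

A: 6/1.5 = 4 chords/bar.
B: 4/3 = 4/3 chords/bar.
C: 3/2 = 1.5 chords/bar.
D: 6/1 = 6 chords/bar.
Fastest is D at 6 chords/bar.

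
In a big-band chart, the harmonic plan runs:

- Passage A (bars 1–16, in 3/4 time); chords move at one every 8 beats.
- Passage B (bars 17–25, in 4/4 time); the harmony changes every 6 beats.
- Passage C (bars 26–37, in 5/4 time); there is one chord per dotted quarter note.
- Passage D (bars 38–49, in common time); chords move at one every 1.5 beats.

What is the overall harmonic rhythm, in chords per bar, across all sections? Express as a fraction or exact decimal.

12/7 chords per bar

A: 16 × 3 = 48 beats ÷ 8 = 6 chords.
B: 9 × 4 = 36 beats ÷ 6 = 6 chords.
C: 12 × 5 = 60 beats ÷ 1.5 = 40 chords.
D: 12 × 4 = 48 beats ÷ 1.5 = 32 chords.
Overall: 84 chords over 49 bars → 84/49 = 12/7 chords per bar.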